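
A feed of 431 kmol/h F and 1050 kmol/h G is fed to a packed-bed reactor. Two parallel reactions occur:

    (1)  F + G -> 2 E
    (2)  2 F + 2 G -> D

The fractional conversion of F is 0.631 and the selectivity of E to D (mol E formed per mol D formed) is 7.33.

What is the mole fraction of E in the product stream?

Conversion of F: F consumed = 0.631 × 431 = 272 kmol/h = 1ξ₁ + 2ξ₂.
Selectivity: 2ξ₁ / (1ξ₂) = 7.33 → ξ₁ = 3.665 ξ₂.
Substitute: (1·3.665 + 2) ξ₂ = 272 → ξ₂ = 48.01 kmol/h, ξ₁ = 175.9 kmol/h.
Outlet amounts (n = n₀ + Σ ν·ξ):
  F: 431 − 1(175.9) − 2(48.01) = 159
  G: 1050 − 1(175.9) − 2(48.01) = 778
  E: 0 + 2(175.9) = 351.9
  D: 0 + 1(48.01) = 48.01
Total out = 1337 kmol/h; y_E = 351.9 / 1337 = 0.2632.

0.263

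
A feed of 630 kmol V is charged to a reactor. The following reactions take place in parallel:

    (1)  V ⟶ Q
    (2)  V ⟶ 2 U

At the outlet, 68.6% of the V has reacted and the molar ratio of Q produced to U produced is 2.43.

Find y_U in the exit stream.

Conversion of V: V consumed = 0.686 × 630 = 432.2 kmol = 1ξ₁ + 1ξ₂.
Selectivity: 1ξ₁ / (2ξ₂) = 2.43 → ξ₁ = 4.86 ξ₂.
Substitute: (1·4.86 + 1) ξ₂ = 432.2 → ξ₂ = 73.75 kmol, ξ₁ = 358.4 kmol.
Outlet amounts (n = n₀ + Σ ν·ξ):
  V: 630 − 1(358.4) − 1(73.75) = 197.8
  Q: 0 + 1(358.4) = 358.4
  U: 0 + 2(73.75) = 147.5
Total out = 703.8 kmol; y_U = 147.5 / 703.8 = 0.2096.

0.21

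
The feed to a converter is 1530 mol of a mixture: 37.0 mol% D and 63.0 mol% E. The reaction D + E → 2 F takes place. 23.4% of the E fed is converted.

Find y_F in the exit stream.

E reacted = 0.234 × 963.9 = 225.6 mol; ν_E = −1, so ξ = 225.6/1 = 225.6 mol.
Outlet amounts (n = n₀ + ν ξ):
  D: 566.1 − 1(225.6) = 340.5
  E: 963.9 − 1(225.6) = 738.3
  F: 0 + 2(225.6) = 451.1
Total out = 1530 mol; y_F = 451.1 / 1530 = 0.2948.

0.295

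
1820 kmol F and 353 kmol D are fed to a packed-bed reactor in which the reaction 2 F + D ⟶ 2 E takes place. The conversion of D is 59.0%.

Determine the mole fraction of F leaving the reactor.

0.714

D reacted = 0.59 × 353 = 208.3 kmol; ν_D = −1, so ξ = 208.3/1 = 208.3 kmol.
Outlet amounts (n = n₀ + ν ξ):
  F: 1820 − 2(208.3) = 1403
  D: 353 − 1(208.3) = 144.7
  E: 0 + 2(208.3) = 416.5
Total out = 1965 kmol; y_F = 1403 / 1965 = 0.7143.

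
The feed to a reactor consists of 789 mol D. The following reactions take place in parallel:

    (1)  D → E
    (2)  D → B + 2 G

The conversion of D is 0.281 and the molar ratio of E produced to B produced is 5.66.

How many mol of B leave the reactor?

33.3 mol

Conversion of D: D consumed = 0.281 × 789 = 221.7 mol = 1ξ₁ + 1ξ₂.
Selectivity: 1ξ₁ / (1ξ₂) = 5.66 → ξ₁ = 5.66 ξ₂.
Substitute: (1·5.66 + 1) ξ₂ = 221.7 → ξ₂ = 33.29 mol, ξ₁ = 188.4 mol.
Outlet amounts (n = n₀ + Σ ν·ξ):
  D: 789 − 1(188.4) − 1(33.29) = 567.3
  E: 0 + 1(188.4) = 188.4
  B: 0 + 1(33.29) = 33.29
  G: 0 + 2(33.29) = 66.58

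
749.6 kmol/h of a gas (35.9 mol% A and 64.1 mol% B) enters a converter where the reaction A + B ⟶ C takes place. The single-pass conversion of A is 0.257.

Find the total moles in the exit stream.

A reacted = 0.257 × 269.1 = 69.16 kmol/h; ν_A = −1, so ξ = 69.16/1 = 69.16 kmol/h.
Outlet amounts (n = n₀ + ν ξ):
  A: 269.1 − 1(69.16) = 199.9
  B: 480.5 − 1(69.16) = 411.3
  C: 0 + 1(69.16) = 69.16
Total out = 199.9 + 411.3 + 69.16 = 680.4 kmol/h.

680 kmol/h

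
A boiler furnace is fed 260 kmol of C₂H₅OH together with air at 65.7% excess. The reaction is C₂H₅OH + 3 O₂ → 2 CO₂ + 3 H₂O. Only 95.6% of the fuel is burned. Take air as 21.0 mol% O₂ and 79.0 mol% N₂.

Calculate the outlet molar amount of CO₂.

Stoichiometric O₂ = 3 × 260 = 780 kmol; O₂ fed = 780 × 1.657 = 1292 kmol.
N₂ fed = 1292 × 79/21 = 4862 kmol.
Fuel reacted = 0.956 × 260 → ξ = 248.6 kmol.
Outlet (n = n₀ + ν ξ):
  C₂H₅OH: 260 − 1(248.6) = 11.44
  O₂: 1292 − 3(248.6) = 546.8
  N₂: 4862 (inert)
  CO₂: 0 + 2(248.6) = 497.1
  H₂O: 0 + 3(248.6) = 745.7

497 kmol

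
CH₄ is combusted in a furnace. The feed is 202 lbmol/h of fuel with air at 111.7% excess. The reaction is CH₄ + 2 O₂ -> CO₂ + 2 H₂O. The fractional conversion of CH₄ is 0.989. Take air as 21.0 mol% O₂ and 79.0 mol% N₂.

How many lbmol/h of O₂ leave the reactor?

Stoichiometric O₂ = 2 × 202 = 404 lbmol/h; O₂ fed = 404 × 2.117 = 855.3 lbmol/h.
N₂ fed = 855.3 × 79/21 = 3217 lbmol/h.
Fuel reacted = 0.989 × 202 → ξ = 199.8 lbmol/h.
Outlet (n = n₀ + ν ξ):
  CH₄: 202 − 1(199.8) = 2.222
  O₂: 855.3 − 2(199.8) = 455.7
  N₂: 3217 (inert)
  CO₂: 0 + 1(199.8) = 199.8
  H₂O: 0 + 2(199.8) = 399.6

456 lbmol/h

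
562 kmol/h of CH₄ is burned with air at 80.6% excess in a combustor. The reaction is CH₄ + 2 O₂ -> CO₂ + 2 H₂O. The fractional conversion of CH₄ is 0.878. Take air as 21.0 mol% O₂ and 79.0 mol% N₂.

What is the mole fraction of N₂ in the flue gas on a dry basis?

0.826

Stoichiometric O₂ = 2 × 562 = 1124 kmol/h; O₂ fed = 1124 × 1.806 = 2030 kmol/h.
N₂ fed = 2030 × 79/21 = 7636 kmol/h.
Fuel reacted = 0.878 × 562 → ξ = 493.4 kmol/h.
Outlet (n = n₀ + ν ξ):
  CH₄: 562 − 1(493.4) = 68.56
  O₂: 2030 − 2(493.4) = 1043
  N₂: 7636 (inert)
  CO₂: 0 + 1(493.4) = 493.4
  H₂O: 0 + 2(493.4) = 986.9
Dry total = 9242 kmol/h; y_N₂ (dry) = 7636 / 9242 = 0.8263.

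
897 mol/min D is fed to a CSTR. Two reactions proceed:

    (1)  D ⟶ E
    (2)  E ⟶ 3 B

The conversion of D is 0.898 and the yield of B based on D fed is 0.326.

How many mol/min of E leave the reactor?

Conversion of D: D consumed = 1ξ₁ = 0.898 × 897 → ξ₁ = 805.5 mol/min.
Yield of B: 3ξ₂ / 897 = 0.326 → ξ₂ = 97.47 mol/min.
Outlet amounts (n = n₀ + Σ ν·ξ):
  D: 897 − 1(805.5) = 91.49
  E: 0 + 1(805.5) − 1(97.47) = 708
  B: 0 + 3(97.47) = 292.4

708 mol/min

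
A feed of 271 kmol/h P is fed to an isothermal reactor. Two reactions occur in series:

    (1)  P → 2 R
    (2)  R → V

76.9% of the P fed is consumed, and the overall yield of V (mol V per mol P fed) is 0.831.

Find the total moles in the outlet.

Conversion of P: P consumed = 1ξ₁ = 0.769 × 271 → ξ₁ = 208.4 kmol/h.
Yield of V: 1ξ₂ / 271 = 0.831 → ξ₂ = 225.2 kmol/h.
Outlet amounts (n = n₀ + Σ ν·ξ):
  P: 271 − 1(208.4) = 62.6
  R: 0 + 2(208.4) − 1(225.2) = 191.6
  V: 0 + 1(225.2) = 225.2
Total out = 62.6 + 191.6 + 225.2 = 479.4 kmol/h.

479 kmol/h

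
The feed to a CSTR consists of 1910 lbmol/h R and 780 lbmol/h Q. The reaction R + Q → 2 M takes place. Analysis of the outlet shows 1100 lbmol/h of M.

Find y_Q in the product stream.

0.0855

For M: n = n₀ + 2ξ → 1100 = 0 + 2ξ, giving ξ = 550 lbmol/h.
Outlet amounts (n = n₀ + ν ξ):
  R: 1910 − 1(550) = 1360
  Q: 780 − 1(550) = 230
  M: 0 + 2(550) = 1100
Total out = 2690 lbmol/h; y_Q = 230 / 2690 = 0.0855.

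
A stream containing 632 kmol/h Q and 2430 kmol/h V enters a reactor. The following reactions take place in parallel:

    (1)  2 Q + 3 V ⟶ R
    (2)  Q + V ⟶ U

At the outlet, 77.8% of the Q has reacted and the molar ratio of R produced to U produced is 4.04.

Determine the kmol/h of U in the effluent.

54.2 kmol/h

Conversion of Q: Q consumed = 0.778 × 632 = 491.7 kmol/h = 2ξ₁ + 1ξ₂.
Selectivity: 1ξ₁ / (1ξ₂) = 4.04 → ξ₁ = 4.04 ξ₂.
Substitute: (2·4.04 + 1) ξ₂ = 491.7 → ξ₂ = 54.15 kmol/h, ξ₁ = 218.8 kmol/h.
Outlet amounts (n = n₀ + Σ ν·ξ):
  Q: 632 − 2(218.8) − 1(54.15) = 140.3
  V: 2430 − 3(218.8) − 1(54.15) = 1720
  R: 0 + 1(218.8) = 218.8
  U: 0 + 1(54.15) = 54.15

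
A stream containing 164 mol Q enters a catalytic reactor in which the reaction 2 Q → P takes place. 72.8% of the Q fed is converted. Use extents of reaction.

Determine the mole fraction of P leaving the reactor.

Q reacted = 0.728 × 164 = 119.4 mol; ν_Q = −2, so ξ = 119.4/2 = 59.7 mol.
Outlet amounts (n = n₀ + ν ξ):
  Q: 164 − 2(59.7) = 44.61
  P: 0 + 1(59.7) = 59.7
Total out = 104.3 mol; y_P = 59.7 / 104.3 = 0.5723.

0.572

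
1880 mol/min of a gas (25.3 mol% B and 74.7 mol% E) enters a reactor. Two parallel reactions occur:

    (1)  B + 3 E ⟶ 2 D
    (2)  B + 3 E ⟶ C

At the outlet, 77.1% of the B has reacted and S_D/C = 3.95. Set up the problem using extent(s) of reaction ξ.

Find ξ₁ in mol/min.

ξ₁ = 243 mol/min

Conversion of B: B consumed = 0.771 × 475.6 = 366.7 mol/min = 1ξ₁ + 1ξ₂.
Selectivity: 2ξ₁ / (1ξ₂) = 3.95 → ξ₁ = 1.975 ξ₂.
Substitute: (1·1.975 + 1) ξ₂ = 366.7 → ξ₂ = 123.3 mol/min, ξ₁ = 243.5 mol/min.
Outlet amounts (n = n₀ + Σ ν·ξ):
  B: 475.6 − 1(243.5) − 1(123.3) = 108.9
  E: 1404 − 3(243.5) − 3(123.3) = 304.2
  D: 0 + 2(243.5) = 486.9
  C: 0 + 1(123.3) = 123.3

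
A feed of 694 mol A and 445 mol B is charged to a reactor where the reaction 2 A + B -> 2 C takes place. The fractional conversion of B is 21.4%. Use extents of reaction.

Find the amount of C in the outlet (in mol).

B reacted = 0.214 × 445 = 95.23 mol; ν_B = −1, so ξ = 95.23/1 = 95.23 mol.
Outlet amounts (n = n₀ + ν ξ):
  A: 694 − 2(95.23) = 503.5
  B: 445 − 1(95.23) = 349.8
  C: 0 + 2(95.23) = 190.5

190 mol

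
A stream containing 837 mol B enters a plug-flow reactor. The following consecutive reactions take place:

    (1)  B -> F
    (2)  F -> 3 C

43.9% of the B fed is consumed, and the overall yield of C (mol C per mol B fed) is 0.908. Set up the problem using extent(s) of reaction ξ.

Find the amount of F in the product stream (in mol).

Conversion of B: B consumed = 1ξ₁ = 0.439 × 837 → ξ₁ = 367.4 mol.
Yield of C: 3ξ₂ / 837 = 0.908 → ξ₂ = 253.3 mol.
Outlet amounts (n = n₀ + Σ ν·ξ):
  B: 837 − 1(367.4) = 469.6
  F: 0 + 1(367.4) − 1(253.3) = 114.1
  C: 0 + 3(253.3) = 760

114 mol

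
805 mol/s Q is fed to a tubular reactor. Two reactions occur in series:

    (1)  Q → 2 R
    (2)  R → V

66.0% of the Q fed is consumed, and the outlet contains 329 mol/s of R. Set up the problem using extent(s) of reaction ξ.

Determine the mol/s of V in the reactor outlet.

Conversion of Q: Q consumed = 1ξ₁ = 0.66 × 805 → ξ₁ = 531.3 mol/s.
R balance: n_R = 0 + 2ξ₁ − 1ξ₂ = 329 → ξ₂ = (2·531.3 − 329)/1 = 733.6 mol/s.
Outlet amounts (n = n₀ + Σ ν·ξ):
  Q: 805 − 1(531.3) = 273.7
  R: 0 + 2(531.3) − 1(733.6) = 329
  V: 0 + 1(733.6) = 733.6

734 mol/s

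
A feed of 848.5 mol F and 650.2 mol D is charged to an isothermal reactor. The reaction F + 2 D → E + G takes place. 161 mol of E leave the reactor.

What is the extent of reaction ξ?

ξ = 161 mol

For E: n = n₀ + 1ξ → 161 = 0 + 1ξ, giving ξ = 161 mol.
Outlet amounts (n = n₀ + ν ξ):
  F: 848.5 − 1(161) = 687.5
  D: 650.2 − 2(161) = 328.2
  E: 0 + 1(161) = 161
  G: 0 + 1(161) = 161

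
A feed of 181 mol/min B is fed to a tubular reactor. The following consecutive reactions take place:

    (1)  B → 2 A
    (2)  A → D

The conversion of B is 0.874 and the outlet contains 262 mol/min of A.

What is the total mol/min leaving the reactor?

Conversion of B: B consumed = 1ξ₁ = 0.874 × 181 → ξ₁ = 158.2 mol/min.
A balance: n_A = 0 + 2ξ₁ − 1ξ₂ = 262 → ξ₂ = (2·158.2 − 262)/1 = 54.39 mol/min.
Outlet amounts (n = n₀ + Σ ν·ξ):
  B: 181 − 1(158.2) = 22.81
  A: 0 + 2(158.2) − 1(54.39) = 262
  D: 0 + 1(54.39) = 54.39
Total out = 22.81 + 262 + 54.39 = 339.2 mol/min.

339 mol/min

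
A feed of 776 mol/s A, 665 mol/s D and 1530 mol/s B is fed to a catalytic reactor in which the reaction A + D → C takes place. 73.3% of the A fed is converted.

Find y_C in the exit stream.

0.237

A reacted = 0.733 × 776 = 568.8 mol/s; ν_A = −1, so ξ = 568.8/1 = 568.8 mol/s.
Outlet amounts (n = n₀ + ν ξ):
  A: 776 − 1(568.8) = 207.2
  D: 665 − 1(568.8) = 96.19
  C: 0 + 1(568.8) = 568.8
  B: 1530 (inert)
Total out = 2402 mol/s; y_C = 568.8 / 2402 = 0.2368.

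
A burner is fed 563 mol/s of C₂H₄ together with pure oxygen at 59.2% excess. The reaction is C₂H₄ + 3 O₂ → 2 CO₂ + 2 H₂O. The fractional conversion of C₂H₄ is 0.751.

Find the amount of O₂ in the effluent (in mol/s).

Stoichiometric O₂ = 3 × 563 = 1689 mol/s; O₂ fed = 1689 × 1.592 = 2689 mol/s.
Fuel reacted = 0.751 × 563 → ξ = 422.8 mol/s.
Outlet (n = n₀ + ν ξ):
  C₂H₄: 563 − 1(422.8) = 140.2
  O₂: 2689 − 3(422.8) = 1420
  CO₂: 0 + 2(422.8) = 845.6
  H₂O: 0 + 2(422.8) = 845.6

1420 mol/s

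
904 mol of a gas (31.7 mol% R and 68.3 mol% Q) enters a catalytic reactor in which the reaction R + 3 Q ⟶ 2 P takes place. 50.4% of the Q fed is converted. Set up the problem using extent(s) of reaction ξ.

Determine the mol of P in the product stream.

Q reacted = 0.504 × 617.4 = 311.2 mol; ν_Q = −3, so ξ = 311.2/3 = 103.7 mol.
Outlet amounts (n = n₀ + ν ξ):
  R: 286.6 − 1(103.7) = 182.8
  Q: 617.4 − 3(103.7) = 306.2
  P: 0 + 2(103.7) = 207.5

207 mol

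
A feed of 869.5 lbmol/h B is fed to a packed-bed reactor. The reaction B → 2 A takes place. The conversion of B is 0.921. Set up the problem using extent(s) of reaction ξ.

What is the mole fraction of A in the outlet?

B reacted = 0.921 × 869.5 = 800.8 lbmol/h; ν_B = −1, so ξ = 800.8/1 = 800.8 lbmol/h.
Outlet amounts (n = n₀ + ν ξ):
  B: 869.5 − 1(800.8) = 68.69
  A: 0 + 2(800.8) = 1602
Total out = 1670 lbmol/h; y_A = 1602 / 1670 = 0.9589.

0.959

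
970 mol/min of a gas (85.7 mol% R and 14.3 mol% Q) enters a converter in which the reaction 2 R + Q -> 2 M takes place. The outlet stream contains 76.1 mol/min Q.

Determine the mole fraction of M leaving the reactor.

For Q: n = n₀ − 1ξ → 76.1 = 138.7 − 1ξ, giving ξ = 62.61 mol/min.
Outlet amounts (n = n₀ + ν ξ):
  R: 831.3 − 2(62.61) = 706.1
  Q: 138.7 − 1(62.61) = 76.1
  M: 0 + 2(62.61) = 125.2
Total out = 907.4 mol/min; y_M = 125.2 / 907.4 = 0.138.

0.138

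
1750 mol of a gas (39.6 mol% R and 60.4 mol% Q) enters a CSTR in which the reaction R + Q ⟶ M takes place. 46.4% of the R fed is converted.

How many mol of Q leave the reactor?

735 mol

R reacted = 0.464 × 693 = 321.6 mol; ν_R = −1, so ξ = 321.6/1 = 321.6 mol.
Outlet amounts (n = n₀ + ν ξ):
  R: 693 − 1(321.6) = 371.4
  Q: 1057 − 1(321.6) = 735.4
  M: 0 + 1(321.6) = 321.6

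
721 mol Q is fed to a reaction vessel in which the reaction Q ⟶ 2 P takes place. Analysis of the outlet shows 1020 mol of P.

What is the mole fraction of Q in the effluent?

For P: n = n₀ + 2ξ → 1020 = 0 + 2ξ, giving ξ = 510 mol.
Outlet amounts (n = n₀ + ν ξ):
  Q: 721 − 1(510) = 211
  P: 0 + 2(510) = 1020
Total out = 1231 mol; y_Q = 211 / 1231 = 0.1714.

0.171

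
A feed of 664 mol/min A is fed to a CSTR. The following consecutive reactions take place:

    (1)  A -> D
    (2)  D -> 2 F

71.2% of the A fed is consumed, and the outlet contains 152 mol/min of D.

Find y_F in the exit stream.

Conversion of A: A consumed = 1ξ₁ = 0.712 × 664 → ξ₁ = 472.8 mol/min.
D balance: n_D = 0 + 1ξ₁ − 1ξ₂ = 152 → ξ₂ = (1·472.8 − 152)/1 = 320.8 mol/min.
Outlet amounts (n = n₀ + Σ ν·ξ):
  A: 664 − 1(472.8) = 191.2
  D: 0 + 1(472.8) − 1(320.8) = 152
  F: 0 + 2(320.8) = 641.5
Total out = 984.8 mol/min; y_F = 641.5 / 984.8 = 0.6515.

0.651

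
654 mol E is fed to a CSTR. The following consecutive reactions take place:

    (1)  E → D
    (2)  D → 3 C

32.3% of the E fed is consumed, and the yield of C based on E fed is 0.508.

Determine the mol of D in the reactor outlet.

Conversion of E: E consumed = 1ξ₁ = 0.323 × 654 → ξ₁ = 211.2 mol.
Yield of C: 3ξ₂ / 654 = 0.508 → ξ₂ = 110.7 mol.
Outlet amounts (n = n₀ + Σ ν·ξ):
  E: 654 − 1(211.2) = 442.8
  D: 0 + 1(211.2) − 1(110.7) = 100.5
  C: 0 + 3(110.7) = 332.2

100 mol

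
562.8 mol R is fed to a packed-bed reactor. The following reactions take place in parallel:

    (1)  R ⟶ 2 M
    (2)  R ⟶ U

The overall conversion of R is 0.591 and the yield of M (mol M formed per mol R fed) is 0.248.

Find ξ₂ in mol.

ξ₂ = 263 mol

Yield of M: 2ξ₁ / 562.8 = 0.248 → ξ₁ = 69.79 mol.
Conversion of R: 1ξ₁ + 1ξ₂ = 0.591 × 562.8 = 332.6 → ξ₂ = 262.8 mol.
Outlet amounts (n = n₀ + Σ ν·ξ):
  R: 562.8 − 1(69.79) − 1(262.8) = 230.2
  M: 0 + 2(69.79) = 139.6
  U: 0 + 1(262.8) = 262.8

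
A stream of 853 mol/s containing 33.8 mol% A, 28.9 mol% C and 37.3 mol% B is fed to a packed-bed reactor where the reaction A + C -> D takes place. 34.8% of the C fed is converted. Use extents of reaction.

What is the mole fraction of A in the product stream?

0.264

C reacted = 0.348 × 246.5 = 85.79 mol/s; ν_C = −1, so ξ = 85.79/1 = 85.79 mol/s.
Outlet amounts (n = n₀ + ν ξ):
  A: 288.3 − 1(85.79) = 202.5
  C: 246.5 − 1(85.79) = 160.7
  D: 0 + 1(85.79) = 85.79
  B: 318.2 (inert)
Total out = 767.2 mol/s; y_A = 202.5 / 767.2 = 0.264.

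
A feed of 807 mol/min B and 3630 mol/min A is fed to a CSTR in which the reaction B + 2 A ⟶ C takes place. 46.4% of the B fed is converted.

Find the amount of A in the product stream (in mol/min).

2880 mol/min

B reacted = 0.464 × 807 = 374.4 mol/min; ν_B = −1, so ξ = 374.4/1 = 374.4 mol/min.
Outlet amounts (n = n₀ + ν ξ):
  B: 807 − 1(374.4) = 432.6
  A: 3630 − 2(374.4) = 2881
  C: 0 + 1(374.4) = 374.4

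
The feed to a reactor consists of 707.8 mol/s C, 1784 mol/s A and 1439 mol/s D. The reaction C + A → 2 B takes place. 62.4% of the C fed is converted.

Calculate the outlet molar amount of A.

C reacted = 0.624 × 707.8 = 441.7 mol/s; ν_C = −1, so ξ = 441.7/1 = 441.7 mol/s.
Outlet amounts (n = n₀ + ν ξ):
  C: 707.8 − 1(441.7) = 266.1
  A: 1784 − 1(441.7) = 1342
  B: 0 + 2(441.7) = 883.3
  D: 1439 (inert)

1340 mol/s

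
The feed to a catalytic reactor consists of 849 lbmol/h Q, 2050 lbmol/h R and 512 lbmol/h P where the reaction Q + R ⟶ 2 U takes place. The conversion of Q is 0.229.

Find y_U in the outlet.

0.114

Q reacted = 0.229 × 849 = 194.4 lbmol/h; ν_Q = −1, so ξ = 194.4/1 = 194.4 lbmol/h.
Outlet amounts (n = n₀ + ν ξ):
  Q: 849 − 1(194.4) = 654.6
  R: 2050 − 1(194.4) = 1856
  U: 0 + 2(194.4) = 388.8
  P: 512 (inert)
Total out = 3411 lbmol/h; y_U = 388.8 / 3411 = 0.114.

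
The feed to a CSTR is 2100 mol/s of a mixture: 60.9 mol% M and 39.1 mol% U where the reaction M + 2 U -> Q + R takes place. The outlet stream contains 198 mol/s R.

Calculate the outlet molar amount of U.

For R: n = n₀ + 1ξ → 198 = 0 + 1ξ, giving ξ = 198 mol/s.
Outlet amounts (n = n₀ + ν ξ):
  M: 1279 − 1(198) = 1081
  U: 821.1 − 2(198) = 425.1
  Q: 0 + 1(198) = 198
  R: 0 + 1(198) = 198

425 mol/s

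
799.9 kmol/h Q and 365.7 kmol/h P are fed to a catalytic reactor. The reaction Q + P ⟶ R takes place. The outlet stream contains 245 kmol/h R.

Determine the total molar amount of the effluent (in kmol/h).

921 kmol/h

For R: n = n₀ + 1ξ → 245 = 0 + 1ξ, giving ξ = 245 kmol/h.
Outlet amounts (n = n₀ + ν ξ):
  Q: 799.9 − 1(245) = 554.9
  P: 365.7 − 1(245) = 120.7
  R: 0 + 1(245) = 245
Total out = 554.9 + 120.7 + 245 = 920.6 kmol/h.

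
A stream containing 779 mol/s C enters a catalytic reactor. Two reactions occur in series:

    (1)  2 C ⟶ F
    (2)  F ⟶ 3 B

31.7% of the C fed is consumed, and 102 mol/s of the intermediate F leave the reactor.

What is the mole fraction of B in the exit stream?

Conversion of C: C consumed = 2ξ₁ = 0.317 × 779 → ξ₁ = 123.5 mol/s.
F balance: n_F = 0 + 1ξ₁ − 1ξ₂ = 102 → ξ₂ = (1·123.5 − 102)/1 = 21.47 mol/s.
Outlet amounts (n = n₀ + Σ ν·ξ):
  C: 779 − 2(123.5) = 532.1
  F: 0 + 1(123.5) − 1(21.47) = 102
  B: 0 + 3(21.47) = 64.41
Total out = 698.5 mol/s; y_B = 64.41 / 698.5 = 0.09222.

0.0922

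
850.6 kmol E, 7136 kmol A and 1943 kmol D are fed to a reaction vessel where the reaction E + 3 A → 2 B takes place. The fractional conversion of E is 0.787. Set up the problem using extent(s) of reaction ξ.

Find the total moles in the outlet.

E reacted = 0.787 × 850.6 = 669.4 kmol; ν_E = −1, so ξ = 669.4/1 = 669.4 kmol.
Outlet amounts (n = n₀ + ν ξ):
  E: 850.6 − 1(669.4) = 181.2
  A: 7136 − 3(669.4) = 5128
  B: 0 + 2(669.4) = 1339
  D: 1943 (inert)
Total out = 181.2 + 5128 + 1339 + 1943 = 8591 kmol.

8590 kmol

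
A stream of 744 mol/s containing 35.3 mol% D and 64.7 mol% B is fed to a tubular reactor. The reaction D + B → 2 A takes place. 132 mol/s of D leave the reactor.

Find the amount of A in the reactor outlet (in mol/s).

For D: n = n₀ − 1ξ → 132 = 262.6 − 1ξ, giving ξ = 130.6 mol/s.
Outlet amounts (n = n₀ + ν ξ):
  D: 262.6 − 1(130.6) = 132
  B: 481.4 − 1(130.6) = 350.7
  A: 0 + 2(130.6) = 261.3

261 mol/s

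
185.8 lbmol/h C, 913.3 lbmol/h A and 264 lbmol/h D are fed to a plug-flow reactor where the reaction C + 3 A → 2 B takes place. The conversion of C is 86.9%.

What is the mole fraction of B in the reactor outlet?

0.31

C reacted = 0.869 × 185.8 = 161.5 lbmol/h; ν_C = −1, so ξ = 161.5/1 = 161.5 lbmol/h.
Outlet amounts (n = n₀ + ν ξ):
  C: 185.8 − 1(161.5) = 24.34
  A: 913.3 − 3(161.5) = 428.9
  B: 0 + 2(161.5) = 322.9
  D: 264 (inert)
Total out = 1040 lbmol/h; y_B = 322.9 / 1040 = 0.3104.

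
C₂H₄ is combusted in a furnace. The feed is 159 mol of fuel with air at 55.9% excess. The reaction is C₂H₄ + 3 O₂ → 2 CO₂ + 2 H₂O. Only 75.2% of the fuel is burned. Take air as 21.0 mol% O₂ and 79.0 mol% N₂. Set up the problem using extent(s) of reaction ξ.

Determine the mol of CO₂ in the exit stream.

Stoichiometric O₂ = 3 × 159 = 477 mol; O₂ fed = 477 × 1.559 = 743.6 mol.
N₂ fed = 743.6 × 79/21 = 2798 mol.
Fuel reacted = 0.752 × 159 → ξ = 119.6 mol.
Outlet (n = n₀ + ν ξ):
  C₂H₄: 159 − 1(119.6) = 39.43
  O₂: 743.6 − 3(119.6) = 384.9
  N₂: 2798 (inert)
  CO₂: 0 + 2(119.6) = 239.1
  H₂O: 0 + 2(119.6) = 239.1

239 mol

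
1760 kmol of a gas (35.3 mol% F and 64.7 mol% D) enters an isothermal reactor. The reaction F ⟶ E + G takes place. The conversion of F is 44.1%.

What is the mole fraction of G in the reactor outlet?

0.135

F reacted = 0.441 × 621.3 = 274 kmol; ν_F = −1, so ξ = 274/1 = 274 kmol.
Outlet amounts (n = n₀ + ν ξ):
  F: 621.3 − 1(274) = 347.3
  E: 0 + 1(274) = 274
  G: 0 + 1(274) = 274
  D: 1139 (inert)
Total out = 2034 kmol; y_G = 274 / 2034 = 0.1347.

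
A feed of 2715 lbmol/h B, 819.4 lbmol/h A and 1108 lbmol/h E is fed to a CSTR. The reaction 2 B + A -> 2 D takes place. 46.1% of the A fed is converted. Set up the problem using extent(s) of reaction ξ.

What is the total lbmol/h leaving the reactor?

4260 lbmol/h

A reacted = 0.461 × 819.4 = 377.7 lbmol/h; ν_A = −1, so ξ = 377.7/1 = 377.7 lbmol/h.
Outlet amounts (n = n₀ + ν ξ):
  B: 2715 − 2(377.7) = 1960
  A: 819.4 − 1(377.7) = 441.7
  D: 0 + 2(377.7) = 755.5
  E: 1108 (inert)
Total out = 1960 + 441.7 + 755.5 + 1108 = 4265 lbmol/h.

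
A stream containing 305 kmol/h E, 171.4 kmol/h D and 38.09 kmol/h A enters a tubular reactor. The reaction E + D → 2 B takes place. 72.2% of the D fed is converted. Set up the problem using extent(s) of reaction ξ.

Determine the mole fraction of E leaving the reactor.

0.352

D reacted = 0.722 × 171.4 = 123.8 kmol/h; ν_D = −1, so ξ = 123.8/1 = 123.8 kmol/h.
Outlet amounts (n = n₀ + ν ξ):
  E: 305 − 1(123.8) = 181.2
  D: 171.4 − 1(123.8) = 47.65
  B: 0 + 2(123.8) = 247.5
  A: 38.09 (inert)
Total out = 514.5 kmol/h; y_E = 181.2 / 514.5 = 0.3523.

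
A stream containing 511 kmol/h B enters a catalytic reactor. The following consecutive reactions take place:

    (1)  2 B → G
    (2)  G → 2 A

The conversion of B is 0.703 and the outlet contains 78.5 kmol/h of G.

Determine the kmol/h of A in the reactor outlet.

Conversion of B: B consumed = 2ξ₁ = 0.703 × 511 → ξ₁ = 179.6 kmol/h.
G balance: n_G = 0 + 1ξ₁ − 1ξ₂ = 78.5 → ξ₂ = (1·179.6 − 78.5)/1 = 101.1 kmol/h.
Outlet amounts (n = n₀ + Σ ν·ξ):
  B: 511 − 2(179.6) = 151.8
  G: 0 + 1(179.6) − 1(101.1) = 78.5
  A: 0 + 2(101.1) = 202.2

202 kmol/h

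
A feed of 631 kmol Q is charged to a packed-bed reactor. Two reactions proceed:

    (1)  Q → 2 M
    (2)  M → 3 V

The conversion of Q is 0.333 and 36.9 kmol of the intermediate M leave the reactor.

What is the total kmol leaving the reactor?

1610 kmol

Conversion of Q: Q consumed = 1ξ₁ = 0.333 × 631 → ξ₁ = 210.1 kmol.
M balance: n_M = 0 + 2ξ₁ − 1ξ₂ = 36.9 → ξ₂ = (2·210.1 − 36.9)/1 = 383.3 kmol.
Outlet amounts (n = n₀ + Σ ν·ξ):
  Q: 631 − 1(210.1) = 420.9
  M: 0 + 2(210.1) − 1(383.3) = 36.9
  V: 0 + 3(383.3) = 1150
Total out = 420.9 + 36.9 + 1150 = 1608 kmol.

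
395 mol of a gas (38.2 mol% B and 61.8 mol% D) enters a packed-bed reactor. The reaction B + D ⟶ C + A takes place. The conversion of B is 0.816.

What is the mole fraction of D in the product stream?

B reacted = 0.816 × 150.9 = 123.1 mol; ν_B = −1, so ξ = 123.1/1 = 123.1 mol.
Outlet amounts (n = n₀ + ν ξ):
  B: 150.9 − 1(123.1) = 27.76
  D: 244.1 − 1(123.1) = 121
  C: 0 + 1(123.1) = 123.1
  A: 0 + 1(123.1) = 123.1
Total out = 395 mol; y_D = 121 / 395 = 0.3063.

0.306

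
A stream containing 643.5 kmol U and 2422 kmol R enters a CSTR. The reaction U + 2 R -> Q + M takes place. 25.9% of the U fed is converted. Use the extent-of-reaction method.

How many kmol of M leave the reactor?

167 kmol

U reacted = 0.259 × 643.5 = 166.7 kmol; ν_U = −1, so ξ = 166.7/1 = 166.7 kmol.
Outlet amounts (n = n₀ + ν ξ):
  U: 643.5 − 1(166.7) = 476.8
  R: 2422 − 2(166.7) = 2089
  Q: 0 + 1(166.7) = 166.7
  M: 0 + 1(166.7) = 166.7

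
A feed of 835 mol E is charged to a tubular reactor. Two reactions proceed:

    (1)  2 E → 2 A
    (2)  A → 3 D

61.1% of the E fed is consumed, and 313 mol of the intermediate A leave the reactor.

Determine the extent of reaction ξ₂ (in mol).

ξ₂ = 197 mol

Conversion of E: E consumed = 2ξ₁ = 0.611 × 835 → ξ₁ = 255.1 mol.
A balance: n_A = 0 + 2ξ₁ − 1ξ₂ = 313 → ξ₂ = (2·255.1 − 313)/1 = 197.2 mol.
Outlet amounts (n = n₀ + Σ ν·ξ):
  E: 835 − 2(255.1) = 324.8
  A: 0 + 2(255.1) − 1(197.2) = 313
  D: 0 + 3(197.2) = 591.6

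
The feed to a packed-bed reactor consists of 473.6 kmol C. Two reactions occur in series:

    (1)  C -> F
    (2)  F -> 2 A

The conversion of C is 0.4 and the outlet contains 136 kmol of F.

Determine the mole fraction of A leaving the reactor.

Conversion of C: C consumed = 1ξ₁ = 0.4 × 473.6 → ξ₁ = 189.4 kmol.
F balance: n_F = 0 + 1ξ₁ − 1ξ₂ = 136 → ξ₂ = (1·189.4 − 136)/1 = 53.44 kmol.
Outlet amounts (n = n₀ + Σ ν·ξ):
  C: 473.6 − 1(189.4) = 284.2
  F: 0 + 1(189.4) − 1(53.44) = 136
  A: 0 + 2(53.44) = 106.9
Total out = 527 kmol; y_A = 106.9 / 527 = 0.2028.

0.203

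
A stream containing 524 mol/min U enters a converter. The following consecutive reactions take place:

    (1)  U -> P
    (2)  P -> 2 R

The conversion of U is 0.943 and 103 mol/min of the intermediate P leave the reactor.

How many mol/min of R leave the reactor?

Conversion of U: U consumed = 1ξ₁ = 0.943 × 524 → ξ₁ = 494.1 mol/min.
P balance: n_P = 0 + 1ξ₁ − 1ξ₂ = 103 → ξ₂ = (1·494.1 − 103)/1 = 391.1 mol/min.
Outlet amounts (n = n₀ + Σ ν·ξ):
  U: 524 − 1(494.1) = 29.87
  P: 0 + 1(494.1) − 1(391.1) = 103
  R: 0 + 2(391.1) = 782.3

782 mol/min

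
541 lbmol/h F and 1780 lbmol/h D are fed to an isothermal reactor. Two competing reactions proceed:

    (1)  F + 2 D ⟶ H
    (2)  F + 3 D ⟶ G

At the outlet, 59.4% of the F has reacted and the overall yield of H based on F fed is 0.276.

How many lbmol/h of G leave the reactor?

Yield of H: 1ξ₁ / 541 = 0.276 → ξ₁ = 149.3 lbmol/h.
Conversion of F: 1ξ₁ + 1ξ₂ = 0.594 × 541 = 321.4 → ξ₂ = 172 lbmol/h.
Outlet amounts (n = n₀ + Σ ν·ξ):
  F: 541 − 1(149.3) − 1(172) = 219.6
  D: 1780 − 2(149.3) − 3(172) = 965.3
  H: 0 + 1(149.3) = 149.3
  G: 0 + 1(172) = 172

172 lbmol/h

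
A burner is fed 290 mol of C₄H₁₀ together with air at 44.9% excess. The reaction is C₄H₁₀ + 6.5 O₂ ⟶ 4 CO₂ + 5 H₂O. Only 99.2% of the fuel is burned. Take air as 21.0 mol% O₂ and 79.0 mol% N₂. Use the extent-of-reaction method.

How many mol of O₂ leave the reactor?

Stoichiometric O₂ = 6.5 × 290 = 1885 mol; O₂ fed = 1885 × 1.449 = 2731 mol.
N₂ fed = 2731 × 79/21 = 10280 mol.
Fuel reacted = 0.992 × 290 → ξ = 287.7 mol.
Outlet (n = n₀ + ν ξ):
  C₄H₁₀: 290 − 1(287.7) = 2.32
  O₂: 2731 − 6.5(287.7) = 861.4
  N₂: 10280 (inert)
  CO₂: 0 + 4(287.7) = 1151
  H₂O: 0 + 5(287.7) = 1438

861 mol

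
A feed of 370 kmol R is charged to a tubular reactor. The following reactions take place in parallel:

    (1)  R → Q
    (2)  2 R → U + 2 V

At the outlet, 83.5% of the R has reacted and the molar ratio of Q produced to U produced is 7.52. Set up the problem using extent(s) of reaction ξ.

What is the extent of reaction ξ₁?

Conversion of R: R consumed = 0.835 × 370 = 308.9 kmol = 1ξ₁ + 2ξ₂.
Selectivity: 1ξ₁ / (1ξ₂) = 7.52 → ξ₁ = 7.52 ξ₂.
Substitute: (1·7.52 + 2) ξ₂ = 308.9 → ξ₂ = 32.45 kmol, ξ₁ = 244 kmol.
Outlet amounts (n = n₀ + Σ ν·ξ):
  R: 370 − 1(244) − 2(32.45) = 61.05
  Q: 0 + 1(244) = 244
  U: 0 + 1(32.45) = 32.45
  V: 0 + 2(32.45) = 64.91

ξ₁ = 244 kmol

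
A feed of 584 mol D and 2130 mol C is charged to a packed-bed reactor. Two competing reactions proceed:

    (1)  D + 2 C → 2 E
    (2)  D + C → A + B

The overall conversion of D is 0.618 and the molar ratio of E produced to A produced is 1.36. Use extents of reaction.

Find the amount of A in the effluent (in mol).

Conversion of D: D consumed = 0.618 × 584 = 360.9 mol = 1ξ₁ + 1ξ₂.
Selectivity: 2ξ₁ / (1ξ₂) = 1.36 → ξ₁ = 0.68 ξ₂.
Substitute: (1·0.68 + 1) ξ₂ = 360.9 → ξ₂ = 214.8 mol, ξ₁ = 146.1 mol.
Outlet amounts (n = n₀ + Σ ν·ξ):
  D: 584 − 1(146.1) − 1(214.8) = 223.1
  C: 2130 − 2(146.1) − 1(214.8) = 1623
  E: 0 + 2(146.1) = 292.2
  A: 0 + 1(214.8) = 214.8
  B: 0 + 1(214.8) = 214.8

215 mol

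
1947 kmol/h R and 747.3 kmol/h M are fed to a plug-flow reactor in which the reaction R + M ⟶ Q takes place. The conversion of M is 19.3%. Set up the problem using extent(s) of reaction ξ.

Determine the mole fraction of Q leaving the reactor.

0.0566

M reacted = 0.193 × 747.3 = 144.2 kmol/h; ν_M = −1, so ξ = 144.2/1 = 144.2 kmol/h.
Outlet amounts (n = n₀ + ν ξ):
  R: 1947 − 1(144.2) = 1803
  M: 747.3 − 1(144.2) = 603.1
  Q: 0 + 1(144.2) = 144.2
Total out = 2550 kmol/h; y_Q = 144.2 / 2550 = 0.05656.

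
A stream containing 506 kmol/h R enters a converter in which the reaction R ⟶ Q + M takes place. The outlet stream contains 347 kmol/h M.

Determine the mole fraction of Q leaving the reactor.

0.407

For M: n = n₀ + 1ξ → 347 = 0 + 1ξ, giving ξ = 347 kmol/h.
Outlet amounts (n = n₀ + ν ξ):
  R: 506 − 1(347) = 159
  Q: 0 + 1(347) = 347
  M: 0 + 1(347) = 347
Total out = 853 kmol/h; y_Q = 347 / 853 = 0.4068.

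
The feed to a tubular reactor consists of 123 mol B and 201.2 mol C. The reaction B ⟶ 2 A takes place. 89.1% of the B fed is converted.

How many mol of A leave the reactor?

219 mol

B reacted = 0.891 × 123 = 109.6 mol; ν_B = −1, so ξ = 109.6/1 = 109.6 mol.
Outlet amounts (n = n₀ + ν ξ):
  B: 123 − 1(109.6) = 13.41
  A: 0 + 2(109.6) = 219.2
  C: 201.2 (inert)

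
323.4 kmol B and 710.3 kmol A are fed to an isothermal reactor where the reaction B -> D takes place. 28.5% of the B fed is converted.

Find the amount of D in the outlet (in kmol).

92.2 kmol

B reacted = 0.285 × 323.4 = 92.17 kmol; ν_B = −1, so ξ = 92.17/1 = 92.17 kmol.
Outlet amounts (n = n₀ + ν ξ):
  B: 323.4 − 1(92.17) = 231.2
  D: 0 + 1(92.17) = 92.17
  A: 710.3 (inert)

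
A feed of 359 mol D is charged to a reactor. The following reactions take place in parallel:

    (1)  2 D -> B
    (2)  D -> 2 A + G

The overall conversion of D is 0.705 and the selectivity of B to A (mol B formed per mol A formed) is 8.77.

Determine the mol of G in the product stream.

7.01 mol

Conversion of D: D consumed = 0.705 × 359 = 253.1 mol = 2ξ₁ + 1ξ₂.
Selectivity: 1ξ₁ / (2ξ₂) = 8.77 → ξ₁ = 17.54 ξ₂.
Substitute: (2·17.54 + 1) ξ₂ = 253.1 → ξ₂ = 7.015 mol, ξ₁ = 123 mol.
Outlet amounts (n = n₀ + Σ ν·ξ):
  D: 359 − 2(123) − 1(7.015) = 105.9
  B: 0 + 1(123) = 123
  A: 0 + 2(7.015) = 14.03
  G: 0 + 1(7.015) = 7.015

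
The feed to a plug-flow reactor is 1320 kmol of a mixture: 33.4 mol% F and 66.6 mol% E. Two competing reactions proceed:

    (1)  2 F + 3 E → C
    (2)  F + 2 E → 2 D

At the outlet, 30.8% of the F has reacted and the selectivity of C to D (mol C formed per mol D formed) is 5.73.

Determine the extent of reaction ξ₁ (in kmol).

Conversion of F: F consumed = 0.308 × 440.9 = 135.8 kmol = 2ξ₁ + 1ξ₂.
Selectivity: 1ξ₁ / (2ξ₂) = 5.73 → ξ₁ = 11.46 ξ₂.
Substitute: (2·11.46 + 1) ξ₂ = 135.8 → ξ₂ = 5.677 kmol, ξ₁ = 65.06 kmol.
Outlet amounts (n = n₀ + Σ ν·ξ):
  F: 440.9 − 2(65.06) − 1(5.677) = 305.1
  E: 879.1 − 3(65.06) − 2(5.677) = 672.6
  C: 0 + 1(65.06) = 65.06
  D: 0 + 2(5.677) = 11.35

ξ₁ = 65.1 kmol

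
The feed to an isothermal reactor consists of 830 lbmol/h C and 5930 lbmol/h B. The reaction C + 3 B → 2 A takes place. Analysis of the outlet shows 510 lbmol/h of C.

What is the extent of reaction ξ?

For C: n = n₀ − 1ξ → 510 = 830 − 1ξ, giving ξ = 320 lbmol/h.
Outlet amounts (n = n₀ + ν ξ):
  C: 830 − 1(320) = 510
  B: 5930 − 3(320) = 4970
  A: 0 + 2(320) = 640

ξ = 320 lbmol/h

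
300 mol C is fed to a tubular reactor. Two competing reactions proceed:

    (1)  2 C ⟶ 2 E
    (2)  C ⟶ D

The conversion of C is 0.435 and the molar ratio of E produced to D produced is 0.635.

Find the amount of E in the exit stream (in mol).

50.7 mol

Conversion of C: C consumed = 0.435 × 300 = 130.5 mol = 2ξ₁ + 1ξ₂.
Selectivity: 2ξ₁ / (1ξ₂) = 0.635 → ξ₁ = 0.3175 ξ₂.
Substitute: (2·0.3175 + 1) ξ₂ = 130.5 → ξ₂ = 79.82 mol, ξ₁ = 25.34 mol.
Outlet amounts (n = n₀ + Σ ν·ξ):
  C: 300 − 2(25.34) − 1(79.82) = 169.5
  E: 0 + 2(25.34) = 50.68
  D: 0 + 1(79.82) = 79.82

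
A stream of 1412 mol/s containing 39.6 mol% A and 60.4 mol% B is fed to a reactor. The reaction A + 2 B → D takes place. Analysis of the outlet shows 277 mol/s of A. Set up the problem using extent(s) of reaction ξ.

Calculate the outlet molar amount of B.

289 mol/s

For A: n = n₀ − 1ξ → 277 = 559.2 − 1ξ, giving ξ = 282.2 mol/s.
Outlet amounts (n = n₀ + ν ξ):
  A: 559.2 − 1(282.2) = 277
  B: 852.8 − 2(282.2) = 288.5
  D: 0 + 1(282.2) = 282.2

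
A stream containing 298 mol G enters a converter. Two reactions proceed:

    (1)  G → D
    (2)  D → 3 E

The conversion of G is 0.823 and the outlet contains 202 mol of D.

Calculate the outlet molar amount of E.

Conversion of G: G consumed = 1ξ₁ = 0.823 × 298 → ξ₁ = 245.3 mol.
D balance: n_D = 0 + 1ξ₁ − 1ξ₂ = 202 → ξ₂ = (1·245.3 − 202)/1 = 43.25 mol.
Outlet amounts (n = n₀ + Σ ν·ξ):
  G: 298 − 1(245.3) = 52.75
  D: 0 + 1(245.3) − 1(43.25) = 202
  E: 0 + 3(43.25) = 129.8

130 mol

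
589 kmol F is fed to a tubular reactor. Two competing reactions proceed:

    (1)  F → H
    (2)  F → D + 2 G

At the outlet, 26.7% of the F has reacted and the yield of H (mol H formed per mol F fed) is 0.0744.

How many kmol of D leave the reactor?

Yield of H: 1ξ₁ / 589 = 0.0744 → ξ₁ = 43.82 kmol.
Conversion of F: 1ξ₁ + 1ξ₂ = 0.267 × 589 = 157.3 → ξ₂ = 113.4 kmol.
Outlet amounts (n = n₀ + Σ ν·ξ):
  F: 589 − 1(43.82) − 1(113.4) = 431.7
  H: 0 + 1(43.82) = 43.82
  D: 0 + 1(113.4) = 113.4
  G: 0 + 2(113.4) = 226.9

113 kmol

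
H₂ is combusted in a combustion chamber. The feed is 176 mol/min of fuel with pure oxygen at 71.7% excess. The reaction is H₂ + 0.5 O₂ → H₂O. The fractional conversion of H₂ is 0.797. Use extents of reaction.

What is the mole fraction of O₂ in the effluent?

0.315

Stoichiometric O₂ = 0.5 × 176 = 88 mol/min; O₂ fed = 88 × 1.717 = 151.1 mol/min.
Fuel reacted = 0.797 × 176 → ξ = 140.3 mol/min.
Outlet (n = n₀ + ν ξ):
  H₂: 176 − 1(140.3) = 35.73
  O₂: 151.1 − 0.5(140.3) = 80.96
  H₂O: 0 + 1(140.3) = 140.3
Total out = 257 mol/min; y_O₂ = 80.96 / 257 = 0.3151.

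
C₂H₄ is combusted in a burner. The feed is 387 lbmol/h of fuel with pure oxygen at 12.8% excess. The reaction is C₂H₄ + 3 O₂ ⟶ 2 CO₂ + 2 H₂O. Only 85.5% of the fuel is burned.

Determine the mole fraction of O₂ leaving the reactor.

0.187

Stoichiometric O₂ = 3 × 387 = 1161 lbmol/h; O₂ fed = 1161 × 1.128 = 1310 lbmol/h.
Fuel reacted = 0.855 × 387 → ξ = 330.9 lbmol/h.
Outlet (n = n₀ + ν ξ):
  C₂H₄: 387 − 1(330.9) = 56.12
  O₂: 1310 − 3(330.9) = 317
  CO₂: 0 + 2(330.9) = 661.8
  H₂O: 0 + 2(330.9) = 661.8
Total out = 1697 lbmol/h; y_O₂ = 317 / 1697 = 0.1868.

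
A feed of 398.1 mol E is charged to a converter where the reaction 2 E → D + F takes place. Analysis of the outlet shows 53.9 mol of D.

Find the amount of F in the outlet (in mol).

53.9 mol

For D: n = n₀ + 1ξ → 53.9 = 0 + 1ξ, giving ξ = 53.9 mol.
Outlet amounts (n = n₀ + ν ξ):
  E: 398.1 − 2(53.9) = 290.3
  D: 0 + 1(53.9) = 53.9
  F: 0 + 1(53.9) = 53.9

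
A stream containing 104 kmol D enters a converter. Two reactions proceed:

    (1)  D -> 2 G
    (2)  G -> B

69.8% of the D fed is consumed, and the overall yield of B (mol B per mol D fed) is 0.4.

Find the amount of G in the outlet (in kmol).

104 kmol

Conversion of D: D consumed = 1ξ₁ = 0.698 × 104 → ξ₁ = 72.59 kmol.
Yield of B: 1ξ₂ / 104 = 0.4 → ξ₂ = 41.6 kmol.
Outlet amounts (n = n₀ + Σ ν·ξ):
  D: 104 − 1(72.59) = 31.41
  G: 0 + 2(72.59) − 1(41.6) = 103.6
  B: 0 + 1(41.6) = 41.6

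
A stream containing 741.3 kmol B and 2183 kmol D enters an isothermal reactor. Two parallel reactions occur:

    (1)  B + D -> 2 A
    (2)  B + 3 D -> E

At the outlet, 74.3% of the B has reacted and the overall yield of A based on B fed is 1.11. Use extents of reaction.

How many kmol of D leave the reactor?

1350 kmol

Yield of A: 2ξ₁ / 741.3 = 1.11 → ξ₁ = 411.4 kmol.
Conversion of B: 1ξ₁ + 1ξ₂ = 0.743 × 741.3 = 550.8 → ξ₂ = 139.4 kmol.
Outlet amounts (n = n₀ + Σ ν·ξ):
  B: 741.3 − 1(411.4) − 1(139.4) = 190.5
  D: 2183 − 1(411.4) − 3(139.4) = 1353
  A: 0 + 2(411.4) = 822.8
  E: 0 + 1(139.4) = 139.4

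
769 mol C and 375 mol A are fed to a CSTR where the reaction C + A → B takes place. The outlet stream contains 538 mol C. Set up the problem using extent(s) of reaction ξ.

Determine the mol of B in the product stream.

231 mol

For C: n = n₀ − 1ξ → 538 = 769 − 1ξ, giving ξ = 231 mol.
Outlet amounts (n = n₀ + ν ξ):
  C: 769 − 1(231) = 538
  A: 375 − 1(231) = 144
  B: 0 + 1(231) = 231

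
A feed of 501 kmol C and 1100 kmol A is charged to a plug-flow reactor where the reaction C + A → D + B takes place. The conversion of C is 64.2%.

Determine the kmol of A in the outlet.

C reacted = 0.642 × 501 = 321.6 kmol; ν_C = −1, so ξ = 321.6/1 = 321.6 kmol.
Outlet amounts (n = n₀ + ν ξ):
  C: 501 − 1(321.6) = 179.4
  A: 1100 − 1(321.6) = 778.4
  D: 0 + 1(321.6) = 321.6
  B: 0 + 1(321.6) = 321.6

778 kmol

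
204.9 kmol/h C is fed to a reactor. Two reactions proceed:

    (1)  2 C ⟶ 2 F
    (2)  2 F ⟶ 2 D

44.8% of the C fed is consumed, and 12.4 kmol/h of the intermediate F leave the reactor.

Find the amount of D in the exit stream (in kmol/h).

Conversion of C: C consumed = 2ξ₁ = 0.448 × 204.9 → ξ₁ = 45.9 kmol/h.
F balance: n_F = 0 + 2ξ₁ − 2ξ₂ = 12.4 → ξ₂ = (2·45.9 − 12.4)/2 = 39.7 kmol/h.
Outlet amounts (n = n₀ + Σ ν·ξ):
  C: 204.9 − 2(45.9) = 113.1
  F: 0 + 2(45.9) − 2(39.7) = 12.4
  D: 0 + 2(39.7) = 79.4

79.4 kmol/h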